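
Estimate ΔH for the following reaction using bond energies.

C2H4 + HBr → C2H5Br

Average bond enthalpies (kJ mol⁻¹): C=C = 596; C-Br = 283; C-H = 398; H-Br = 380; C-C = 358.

Bonds broken (reactants):
  C-H: 4 × 398 = 1592
  C=C: 1 × 596 = 596
  H-Br: 1 × 380 = 380
  Σ(broken) = 2568 kJ
Bonds formed (products):
  C-Br: 1 × 283 = 283
  C-C: 1 × 358 = 358
  C-H: 5 × 398 = 1990
  Σ(formed) = 2631 kJ
ΔH = Σ(broken) − Σ(formed) = 2568 − 2631 = −63 kJ

ΔH ≈ −63 kJ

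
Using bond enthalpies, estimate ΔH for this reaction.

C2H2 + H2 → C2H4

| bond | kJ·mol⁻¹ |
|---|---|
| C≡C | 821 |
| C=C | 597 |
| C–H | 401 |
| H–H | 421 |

ΔH ≈ −157 kJ

Bonds broken (reactants):
  C≡C: 1 × 821 = 821
  C–H: 2 × 401 = 802
  H–H: 1 × 421 = 421
  Σ(broken) = 2044 kJ
Bonds formed (products):
  C–H: 4 × 401 = 1604
  C=C: 1 × 597 = 597
  Σ(formed) = 2201 kJ
ΔH = Σ(broken) − Σ(formed) = 2044 − 2201 = −157 kJ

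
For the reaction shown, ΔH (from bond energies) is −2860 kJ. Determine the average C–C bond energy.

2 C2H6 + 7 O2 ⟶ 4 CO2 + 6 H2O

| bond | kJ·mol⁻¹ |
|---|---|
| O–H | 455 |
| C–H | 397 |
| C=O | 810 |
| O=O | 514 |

D(C–C) ≈ 359 kJ/mol

Let D be the C–C bond energy.
Σ(broken) = 2×D + 12×397 + 7×514 = 8362 + 2D
Σ(formed) = 8×810 + 12×455 = 11940
ΔH = Σ(broken) − Σ(formed) = (8362 + 2D) − (11940) = −3578 + 2D
Setting this equal to −2860 kJ gives 2D = 718, so D = 359 kJ/mol.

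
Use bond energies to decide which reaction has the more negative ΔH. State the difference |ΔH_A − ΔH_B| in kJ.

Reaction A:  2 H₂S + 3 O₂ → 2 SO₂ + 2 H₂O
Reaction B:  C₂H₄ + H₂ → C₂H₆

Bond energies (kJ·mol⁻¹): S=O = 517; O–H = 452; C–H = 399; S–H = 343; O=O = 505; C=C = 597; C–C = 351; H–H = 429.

Reaction A, by 866 kJ

Reaction A:
  Bonds broken (reactants):
    O=O: 3 × 505 = 1515
    S–H: 4 × 343 = 1372
    Σ(broken) = 2887 kJ
  Bonds formed (products):
    O–H: 4 × 452 = 1808
    S=O: 4 × 517 = 2068
    Σ(formed) = 3876 kJ
  ΔH_A = 2887 − 3876 = −989 kJ
Reaction B:
  Bonds broken (reactants):
    C–H: 4 × 399 = 1596
    C=C: 1 × 597 = 597
    H–H: 1 × 429 = 429
    Σ(broken) = 2622 kJ
  Bonds formed (products):
    C–C: 1 × 351 = 351
    C–H: 6 × 399 = 2394
    Σ(formed) = 2745 kJ
  ΔH_B = 2622 − 2745 = −123 kJ
ΔH_A − ΔH_B = −866 kJ, so reaction A has the more negative ΔH; |ΔH_A − ΔH_B| = 866 kJ.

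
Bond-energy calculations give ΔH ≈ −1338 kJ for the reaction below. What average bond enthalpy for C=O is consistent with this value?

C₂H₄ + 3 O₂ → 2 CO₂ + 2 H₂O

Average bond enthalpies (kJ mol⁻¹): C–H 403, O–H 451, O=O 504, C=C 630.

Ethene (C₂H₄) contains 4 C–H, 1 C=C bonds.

D(C=O) ≈ 822 kJ/mol

Let D be the C=O bond energy.
Σ(broken) = 4×403 + 1×630 + 3×504 = 3754
Σ(formed) = 4×D + 4×451 = 1804 + 4D
ΔH = Σ(broken) − Σ(formed) = (3754) − (1804 + 4D) = +1950 − 4D
Setting this equal to −1338 kJ gives 4D = 3288, so D = 822 kJ/mol.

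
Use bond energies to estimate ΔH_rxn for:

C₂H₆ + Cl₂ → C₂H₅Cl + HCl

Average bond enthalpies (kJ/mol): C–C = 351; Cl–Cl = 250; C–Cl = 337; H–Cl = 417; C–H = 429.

ΔH ≈ −75 kJ

Bonds broken (reactants):
  C–C: 1 × 351 = 351
  C–H: 6 × 429 = 2574
  Cl–Cl: 1 × 250 = 250
  Σ(broken) = 3175 kJ
Bonds formed (products):
  C–C: 1 × 351 = 351
  C–Cl: 1 × 337 = 337
  C–H: 5 × 429 = 2145
  H–Cl: 1 × 417 = 417
  Σ(formed) = 3250 kJ
ΔH = Σ(broken) − Σ(formed) = 3175 − 3250 = −75 kJ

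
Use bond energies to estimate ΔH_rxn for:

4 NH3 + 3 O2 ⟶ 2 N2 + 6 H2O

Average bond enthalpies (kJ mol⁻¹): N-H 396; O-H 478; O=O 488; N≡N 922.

ΔH ≈ −1364 kJ

Bonds broken (reactants):
  N-H: 12 × 396 = 4752
  O=O: 3 × 488 = 1464
  Σ(broken) = 6216 kJ
Bonds formed (products):
  N≡N: 2 × 922 = 1844
  O-H: 12 × 478 = 5736
  Σ(formed) = 7580 kJ
ΔH = Σ(broken) − Σ(formed) = 6216 − 7580 = −1364 kJ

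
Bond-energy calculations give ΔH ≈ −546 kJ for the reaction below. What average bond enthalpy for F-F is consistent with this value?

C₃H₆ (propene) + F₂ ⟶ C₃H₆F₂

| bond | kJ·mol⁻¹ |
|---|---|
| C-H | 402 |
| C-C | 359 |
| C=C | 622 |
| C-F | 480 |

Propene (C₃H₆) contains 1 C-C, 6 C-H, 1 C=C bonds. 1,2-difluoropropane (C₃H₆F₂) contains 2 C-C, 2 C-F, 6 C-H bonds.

Let D be the F-F bond energy.
Σ(broken) = 1×359 + 6×402 + 1×622 + 1×D = 3393 + D
Σ(formed) = 2×359 + 2×480 + 6×402 = 4090
ΔH = Σ(broken) − Σ(formed) = (3393 + D) − (4090) = −697 + D
Setting this equal to −546 kJ gives D = 151 kJ/mol.

D(F-F) ≈ 151 kJ/mol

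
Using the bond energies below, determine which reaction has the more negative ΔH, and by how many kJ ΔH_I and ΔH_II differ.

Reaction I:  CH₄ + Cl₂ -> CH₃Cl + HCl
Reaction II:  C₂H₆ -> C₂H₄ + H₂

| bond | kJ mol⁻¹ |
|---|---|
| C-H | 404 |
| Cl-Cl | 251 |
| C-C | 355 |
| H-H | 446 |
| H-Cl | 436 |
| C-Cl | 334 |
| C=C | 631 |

Reaction I:
  Bonds broken (reactants):
    C-H: 4 × 404 = 1616
    Cl-Cl: 1 × 251 = 251
    Σ(broken) = 1867 kJ
  Bonds formed (products):
    C-Cl: 1 × 334 = 334
    C-H: 3 × 404 = 1212
    H-Cl: 1 × 436 = 436
    Σ(formed) = 1982 kJ
  ΔH_I = 1867 − 1982 = −115 kJ
Reaction II:
  Bonds broken (reactants):
    C-C: 1 × 355 = 355
    C-H: 6 × 404 = 2424
    Σ(broken) = 2779 kJ
  Bonds formed (products):
    C-H: 4 × 404 = 1616
    C=C: 1 × 631 = 631
    H-H: 1 × 446 = 446
    Σ(formed) = 2693 kJ
  ΔH_II = 2779 − 2693 = +86 kJ
ΔH_I − ΔH_II = −201 kJ, so reaction I has the more negative ΔH; |ΔH_I − ΔH_II| = 201 kJ.

Reaction I, by 201 kJ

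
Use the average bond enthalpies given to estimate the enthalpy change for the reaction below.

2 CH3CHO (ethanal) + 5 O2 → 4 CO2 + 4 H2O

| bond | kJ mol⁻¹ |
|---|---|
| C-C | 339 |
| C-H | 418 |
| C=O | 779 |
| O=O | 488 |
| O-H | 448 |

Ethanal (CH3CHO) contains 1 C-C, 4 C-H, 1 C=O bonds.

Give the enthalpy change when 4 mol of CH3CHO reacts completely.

ΔH = −3592 kJ

Bonds broken (reactants):
  C-C: 2 × 339 = 678
  C-H: 8 × 418 = 3344
  C=O: 2 × 779 = 1558
  O=O: 5 × 488 = 2440
  Σ(broken) = 8020 kJ
Bonds formed (products):
  C=O: 8 × 779 = 6232
  O-H: 8 × 448 = 3584
  Σ(formed) = 9816 kJ
ΔH = Σ(broken) − Σ(formed) = 8020 − 9816 = −1796 kJ
For 2× the reaction as written: 2 × (−1796) = −3592 kJ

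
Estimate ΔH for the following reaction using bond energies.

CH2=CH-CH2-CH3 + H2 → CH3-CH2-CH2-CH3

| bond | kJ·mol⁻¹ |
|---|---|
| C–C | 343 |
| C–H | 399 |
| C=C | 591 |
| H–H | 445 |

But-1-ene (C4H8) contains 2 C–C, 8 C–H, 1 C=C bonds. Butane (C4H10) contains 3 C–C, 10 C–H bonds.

Bonds broken (reactants):
  C–C: 2 × 343 = 686
  C–H: 8 × 399 = 3192
  C=C: 1 × 591 = 591
  H–H: 1 × 445 = 445
  Σ(broken) = 4914 kJ
Bonds formed (products):
  C–C: 3 × 343 = 1029
  C–H: 10 × 399 = 3990
  Σ(formed) = 5019 kJ
ΔH = Σ(broken) − Σ(formed) = 4914 − 5019 = −105 kJ

ΔH ≈ −105 kJ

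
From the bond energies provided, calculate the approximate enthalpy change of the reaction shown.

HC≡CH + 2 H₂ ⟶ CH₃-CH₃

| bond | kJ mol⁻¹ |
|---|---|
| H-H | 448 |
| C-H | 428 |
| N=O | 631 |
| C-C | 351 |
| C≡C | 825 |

ΔH ≈ −342 kJ

Bonds broken (reactants):
  C≡C: 1 × 825 = 825
  C-H: 2 × 428 = 856
  H-H: 2 × 448 = 896
  Σ(broken) = 2577 kJ
Bonds formed (products):
  C-C: 1 × 351 = 351
  C-H: 6 × 428 = 2568
  Σ(formed) = 2919 kJ
ΔH = Σ(broken) − Σ(formed) = 2577 − 2919 = −342 kJ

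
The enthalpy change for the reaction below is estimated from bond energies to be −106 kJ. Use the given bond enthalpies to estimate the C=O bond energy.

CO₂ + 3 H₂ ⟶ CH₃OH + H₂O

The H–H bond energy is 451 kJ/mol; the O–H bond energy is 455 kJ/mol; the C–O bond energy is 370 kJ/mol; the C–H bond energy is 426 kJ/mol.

Let D be the C=O bond energy.
Σ(broken) = 2×D + 3×451 = 1353 + 2D
Σ(formed) = 3×426 + 1×370 + 3×455 = 3013
ΔH = Σ(broken) − Σ(formed) = (1353 + 2D) − (3013) = −1660 + 2D
Setting this equal to −106 kJ gives 2D = 1554, so D = 777 kJ/mol.

D(C=O) ≈ 777 kJ/mol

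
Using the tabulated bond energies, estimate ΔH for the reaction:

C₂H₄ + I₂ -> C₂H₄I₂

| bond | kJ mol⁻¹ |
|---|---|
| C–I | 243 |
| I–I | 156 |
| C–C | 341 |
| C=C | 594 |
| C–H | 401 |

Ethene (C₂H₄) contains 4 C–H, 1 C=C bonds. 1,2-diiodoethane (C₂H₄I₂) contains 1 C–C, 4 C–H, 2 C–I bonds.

Bonds broken (reactants):
  C–H: 4 × 401 = 1604
  C=C: 1 × 594 = 594
  I–I: 1 × 156 = 156
  Σ(broken) = 2354 kJ
Bonds formed (products):
  C–C: 1 × 341 = 341
  C–H: 4 × 401 = 1604
  C–I: 2 × 243 = 486
  Σ(formed) = 2431 kJ
ΔH = Σ(broken) − Σ(formed) = 2354 − 2431 = −77 kJ

ΔH ≈ −77 kJ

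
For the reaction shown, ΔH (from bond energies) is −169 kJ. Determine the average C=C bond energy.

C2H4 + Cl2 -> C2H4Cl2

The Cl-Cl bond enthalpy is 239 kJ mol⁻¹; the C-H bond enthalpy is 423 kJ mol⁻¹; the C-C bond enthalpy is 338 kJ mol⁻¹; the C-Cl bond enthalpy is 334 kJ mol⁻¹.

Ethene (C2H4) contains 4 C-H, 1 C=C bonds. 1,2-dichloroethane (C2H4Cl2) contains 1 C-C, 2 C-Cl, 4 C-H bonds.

Let D be the C=C bond energy.
Σ(broken) = 4×423 + 1×D + 1×239 = 1931 + D
Σ(formed) = 1×338 + 2×334 + 4×423 = 2698
ΔH = Σ(broken) − Σ(formed) = (1931 + D) − (2698) = −767 + D
Setting this equal to −169 kJ gives D = 598 kJ/mol.

D(C=C) ≈ 598 kJ/mol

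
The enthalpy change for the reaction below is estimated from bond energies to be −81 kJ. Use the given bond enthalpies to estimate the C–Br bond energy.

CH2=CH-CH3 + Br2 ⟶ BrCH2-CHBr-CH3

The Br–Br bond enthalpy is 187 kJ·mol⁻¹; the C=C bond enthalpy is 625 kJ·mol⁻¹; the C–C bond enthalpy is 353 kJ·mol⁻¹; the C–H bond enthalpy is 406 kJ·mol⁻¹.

D(C–Br) ≈ 270 kJ/mol

Let D be the C–Br bond energy.
Σ(broken) = 1×187 + 1×353 + 6×406 + 1×625 = 3601
Σ(formed) = 2×D + 2×353 + 6×406 = 3142 + 2D
ΔH = Σ(broken) − Σ(formed) = (3601) − (3142 + 2D) = +459 − 2D
Setting this equal to −81 kJ gives 2D = 540, so D = 270 kJ/mol.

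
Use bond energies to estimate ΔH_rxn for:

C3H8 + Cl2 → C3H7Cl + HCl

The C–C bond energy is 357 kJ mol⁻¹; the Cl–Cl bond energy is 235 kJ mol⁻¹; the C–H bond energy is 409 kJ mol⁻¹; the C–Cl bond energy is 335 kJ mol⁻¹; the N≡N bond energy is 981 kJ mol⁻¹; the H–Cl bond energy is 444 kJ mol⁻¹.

ΔH ≈ −135 kJ

Bonds broken (reactants):
  C–C: 2 × 357 = 714
  C–H: 8 × 409 = 3272
  Cl–Cl: 1 × 235 = 235
  Σ(broken) = 4221 kJ
Bonds formed (products):
  C–C: 2 × 357 = 714
  C–Cl: 1 × 335 = 335
  C–H: 7 × 409 = 2863
  H–Cl: 1 × 444 = 444
  Σ(formed) = 4356 kJ
ΔH = Σ(broken) − Σ(formed) = 4221 − 4356 = −135 kJ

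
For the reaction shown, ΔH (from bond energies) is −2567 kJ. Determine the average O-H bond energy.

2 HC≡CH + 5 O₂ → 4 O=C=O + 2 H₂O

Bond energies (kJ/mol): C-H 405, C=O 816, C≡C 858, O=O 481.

D(O-H) ≈ 445 kJ/mol

Let D be the O-H bond energy.
Σ(broken) = 2×858 + 4×405 + 5×481 = 5741
Σ(formed) = 8×816 + 4×D = 6528 + 4D
ΔH = Σ(broken) − Σ(formed) = (5741) − (6528 + 4D) = −787 − 4D
Setting this equal to −2567 kJ gives 4D = 1780, so D = 445 kJ/mol.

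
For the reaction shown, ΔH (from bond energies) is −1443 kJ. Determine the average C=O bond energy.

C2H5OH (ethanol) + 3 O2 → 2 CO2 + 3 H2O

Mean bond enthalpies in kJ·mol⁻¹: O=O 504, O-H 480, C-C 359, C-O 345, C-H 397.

D(C=O) ≈ 811 kJ/mol

Let D be the C=O bond energy.
Σ(broken) = 1×359 + 5×397 + 1×345 + 1×480 + 3×504 = 4681
Σ(formed) = 4×D + 6×480 = 2880 + 4D
ΔH = Σ(broken) − Σ(formed) = (4681) − (2880 + 4D) = +1801 − 4D
Setting this equal to −1443 kJ gives 4D = 3244, so D = 811 kJ/mol.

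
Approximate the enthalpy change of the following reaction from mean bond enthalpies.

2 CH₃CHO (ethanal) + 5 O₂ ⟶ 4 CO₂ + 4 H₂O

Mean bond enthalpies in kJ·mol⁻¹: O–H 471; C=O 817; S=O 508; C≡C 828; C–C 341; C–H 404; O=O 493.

Bonds broken (reactants):
  C–C: 2 × 341 = 682
  C–H: 8 × 404 = 3232
  C=O: 2 × 817 = 1634
  O=O: 5 × 493 = 2465
  Σ(broken) = 8013 kJ
Bonds formed (products):
  C=O: 8 × 817 = 6536
  O–H: 8 × 471 = 3768
  Σ(formed) = 10304 kJ
ΔH = Σ(broken) − Σ(formed) = 8013 − 10304 = −2291 kJ

ΔH ≈ −2291 kJ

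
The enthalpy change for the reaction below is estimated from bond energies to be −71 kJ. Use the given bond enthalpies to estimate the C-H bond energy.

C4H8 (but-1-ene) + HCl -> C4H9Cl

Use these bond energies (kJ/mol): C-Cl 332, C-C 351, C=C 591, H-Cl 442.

D(C-H) ≈ 421 kJ/mol

Let D be the C-H bond energy.
Σ(broken) = 2×351 + 8×D + 1×591 + 1×442 = 1735 + 8D
Σ(formed) = 3×351 + 1×332 + 9×D = 1385 + 9D
ΔH = Σ(broken) − Σ(formed) = (1735 + 8D) − (1385 + 9D) = +350 − D
Setting this equal to −71 kJ gives D = 421 kJ/mol.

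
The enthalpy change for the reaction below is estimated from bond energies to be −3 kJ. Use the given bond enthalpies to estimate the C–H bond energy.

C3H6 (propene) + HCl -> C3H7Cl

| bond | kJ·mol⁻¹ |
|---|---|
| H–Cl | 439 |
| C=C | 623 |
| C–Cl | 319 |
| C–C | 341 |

Let D be the C–H bond energy.
Σ(broken) = 1×341 + 6×D + 1×623 + 1×439 = 1403 + 6D
Σ(formed) = 2×341 + 1×319 + 7×D = 1001 + 7D
ΔH = Σ(broken) − Σ(formed) = (1403 + 6D) − (1001 + 7D) = +402 − D
Setting this equal to −3 kJ gives D = 405 kJ/mol.

D(C–H) ≈ 405 kJ/mol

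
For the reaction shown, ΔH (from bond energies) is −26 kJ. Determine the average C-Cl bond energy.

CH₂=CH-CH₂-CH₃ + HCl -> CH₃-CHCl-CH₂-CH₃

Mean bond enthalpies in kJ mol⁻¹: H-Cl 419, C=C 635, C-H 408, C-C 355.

D(C-Cl) ≈ 317 kJ/mol

Let D be the C-Cl bond energy.
Σ(broken) = 2×355 + 8×408 + 1×635 + 1×419 = 5028
Σ(formed) = 3×355 + 1×D + 9×408 = 4737 + D
ΔH = Σ(broken) − Σ(formed) = (5028) − (4737 + D) = +291 − D
Setting this equal to −26 kJ gives D = 317 kJ/mol.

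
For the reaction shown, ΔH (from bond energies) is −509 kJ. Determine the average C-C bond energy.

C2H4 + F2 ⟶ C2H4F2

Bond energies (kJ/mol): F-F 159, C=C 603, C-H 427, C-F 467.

Let D be the C-C bond energy.
Σ(broken) = 4×427 + 1×603 + 1×159 = 2470
Σ(formed) = 1×D + 2×467 + 4×427 = 2642 + D
ΔH = Σ(broken) − Σ(formed) = (2470) − (2642 + D) = −172 − D
Setting this equal to −509 kJ gives D = 337 kJ/mol.

D(C-C) ≈ 337 kJ/mol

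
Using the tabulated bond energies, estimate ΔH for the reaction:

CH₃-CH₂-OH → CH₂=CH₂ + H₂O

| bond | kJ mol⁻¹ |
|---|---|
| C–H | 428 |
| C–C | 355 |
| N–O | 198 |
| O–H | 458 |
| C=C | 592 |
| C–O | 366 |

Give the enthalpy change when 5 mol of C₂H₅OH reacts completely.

Bonds broken (reactants):
  C–C: 1 × 355 = 355
  C–H: 5 × 428 = 2140
  C–O: 1 × 366 = 366
  O–H: 1 × 458 = 458
  Σ(broken) = 3319 kJ
Bonds formed (products):
  C–H: 4 × 428 = 1712
  C=C: 1 × 592 = 592
  O–H: 2 × 458 = 916
  Σ(formed) = 3220 kJ
ΔH = Σ(broken) − Σ(formed) = 3319 − 3220 = +99 kJ
For 5× the reaction as written: 5 × (+99) = +495 kJ

ΔH = +495 kJ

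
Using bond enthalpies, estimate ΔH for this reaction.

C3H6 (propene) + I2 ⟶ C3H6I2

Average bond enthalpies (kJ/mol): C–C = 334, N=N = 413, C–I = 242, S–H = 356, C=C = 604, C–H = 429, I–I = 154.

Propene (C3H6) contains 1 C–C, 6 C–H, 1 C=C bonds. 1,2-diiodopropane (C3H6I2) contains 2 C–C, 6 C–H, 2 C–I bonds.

ΔH ≈ −60 kJ

Bonds broken (reactants):
  C–C: 1 × 334 = 334
  C–H: 6 × 429 = 2574
  C=C: 1 × 604 = 604
  I–I: 1 × 154 = 154
  Σ(broken) = 3666 kJ
Bonds formed (products):
  C–C: 2 × 334 = 668
  C–H: 6 × 429 = 2574
  C–I: 2 × 242 = 484
  Σ(formed) = 3726 kJ
ΔH = Σ(broken) − Σ(formed) = 3666 − 3726 = −60 kJ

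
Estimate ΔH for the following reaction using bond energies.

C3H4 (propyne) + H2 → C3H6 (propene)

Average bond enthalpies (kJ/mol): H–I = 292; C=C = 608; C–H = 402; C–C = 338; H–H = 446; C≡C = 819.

ΔH ≈ −147 kJ

Bonds broken (reactants):
  C≡C: 1 × 819 = 819
  C–C: 1 × 338 = 338
  C–H: 4 × 402 = 1608
  H–H: 1 × 446 = 446
  Σ(broken) = 3211 kJ
Bonds formed (products):
  C–C: 1 × 338 = 338
  C–H: 6 × 402 = 2412
  C=C: 1 × 608 = 608
  Σ(formed) = 3358 kJ
ΔH = Σ(broken) − Σ(formed) = 3211 − 3358 = −147 kJ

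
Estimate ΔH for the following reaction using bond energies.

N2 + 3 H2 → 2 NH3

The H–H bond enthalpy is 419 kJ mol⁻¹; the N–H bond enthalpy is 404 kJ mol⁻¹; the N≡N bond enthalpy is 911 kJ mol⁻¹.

ΔH ≈ −256 kJ

Bonds broken (reactants):
  H–H: 3 × 419 = 1257
  N≡N: 1 × 911 = 911
  Σ(broken) = 2168 kJ
Bonds formed (products):
  N–H: 6 × 404 = 2424
  Σ(formed) = 2424 kJ
ΔH = Σ(broken) − Σ(formed) = 2168 − 2424 = −256 kJ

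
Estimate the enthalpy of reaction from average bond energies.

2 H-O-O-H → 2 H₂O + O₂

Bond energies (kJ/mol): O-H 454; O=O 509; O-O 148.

ΔH ≈ −213 kJ

Bonds broken (reactants):
  O-H: 4 × 454 = 1816
  O-O: 2 × 148 = 296
  Σ(broken) = 2112 kJ
Bonds formed (products):
  O-H: 4 × 454 = 1816
  O=O: 1 × 509 = 509
  Σ(formed) = 2325 kJ
ΔH = Σ(broken) − Σ(formed) = 2112 − 2325 = −213 kJ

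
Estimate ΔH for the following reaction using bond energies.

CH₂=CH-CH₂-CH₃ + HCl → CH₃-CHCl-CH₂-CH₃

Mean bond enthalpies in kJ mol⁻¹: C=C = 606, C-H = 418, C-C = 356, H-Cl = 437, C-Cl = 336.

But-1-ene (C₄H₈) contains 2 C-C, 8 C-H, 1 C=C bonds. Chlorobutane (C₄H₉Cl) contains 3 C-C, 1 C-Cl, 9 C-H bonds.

Bonds broken (reactants):
  C-C: 2 × 356 = 712
  C-H: 8 × 418 = 3344
  C=C: 1 × 606 = 606
  H-Cl: 1 × 437 = 437
  Σ(broken) = 5099 kJ
Bonds formed (products):
  C-C: 3 × 356 = 1068
  C-Cl: 1 × 336 = 336
  C-H: 9 × 418 = 3762
  Σ(formed) = 5166 kJ
ΔH = Σ(broken) − Σ(formed) = 5099 − 5166 = −67 kJ

ΔH ≈ −67 kJ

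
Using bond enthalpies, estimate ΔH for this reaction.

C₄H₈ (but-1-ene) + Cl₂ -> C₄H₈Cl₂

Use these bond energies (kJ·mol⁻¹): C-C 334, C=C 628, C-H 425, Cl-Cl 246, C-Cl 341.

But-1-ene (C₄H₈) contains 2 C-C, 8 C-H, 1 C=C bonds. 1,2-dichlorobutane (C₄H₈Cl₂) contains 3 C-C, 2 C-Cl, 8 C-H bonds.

ΔH ≈ −142 kJ

Bonds broken (reactants):
  C-C: 2 × 334 = 668
  C-H: 8 × 425 = 3400
  C=C: 1 × 628 = 628
  Cl-Cl: 1 × 246 = 246
  Σ(broken) = 4942 kJ
Bonds formed (products):
  C-C: 3 × 334 = 1002
  C-Cl: 2 × 341 = 682
  C-H: 8 × 425 = 3400
  Σ(formed) = 5084 kJ
ΔH = Σ(broken) − Σ(formed) = 4942 − 5084 = −142 kJ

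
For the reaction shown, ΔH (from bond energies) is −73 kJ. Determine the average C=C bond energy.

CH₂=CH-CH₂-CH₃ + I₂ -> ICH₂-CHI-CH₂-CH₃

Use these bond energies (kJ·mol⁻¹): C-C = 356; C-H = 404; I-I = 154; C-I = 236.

Let D be the C=C bond energy.
Σ(broken) = 2×356 + 8×404 + 1×D + 1×154 = 4098 + D
Σ(formed) = 3×356 + 8×404 + 2×236 = 4772
ΔH = Σ(broken) − Σ(formed) = (4098 + D) − (4772) = −674 + D
Setting this equal to −73 kJ gives D = 601 kJ/mol.

D(C=C) ≈ 601 kJ/mol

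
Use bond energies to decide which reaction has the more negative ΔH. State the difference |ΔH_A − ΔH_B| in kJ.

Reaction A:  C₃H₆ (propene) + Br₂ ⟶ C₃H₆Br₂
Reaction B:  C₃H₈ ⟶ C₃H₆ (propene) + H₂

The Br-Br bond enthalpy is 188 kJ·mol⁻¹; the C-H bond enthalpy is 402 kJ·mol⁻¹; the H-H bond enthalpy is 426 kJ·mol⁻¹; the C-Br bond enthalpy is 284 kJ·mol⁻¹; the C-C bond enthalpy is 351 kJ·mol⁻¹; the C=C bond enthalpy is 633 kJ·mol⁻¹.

Reaction A:
  Bonds broken (reactants):
    Br-Br: 1 × 188 = 188
    C-C: 1 × 351 = 351
    C-H: 6 × 402 = 2412
    C=C: 1 × 633 = 633
    Σ(broken) = 3584 kJ
  Bonds formed (products):
    C-Br: 2 × 284 = 568
    C-C: 2 × 351 = 702
    C-H: 6 × 402 = 2412
    Σ(formed) = 3682 kJ
  ΔH_A = 3584 − 3682 = −98 kJ
Reaction B:
  Bonds broken (reactants):
    C-C: 2 × 351 = 702
    C-H: 8 × 402 = 3216
    Σ(broken) = 3918 kJ
  Bonds formed (products):
    C-C: 1 × 351 = 351
    C-H: 6 × 402 = 2412
    C=C: 1 × 633 = 633
    H-H: 1 × 426 = 426
    Σ(formed) = 3822 kJ
  ΔH_B = 3918 − 3822 = +96 kJ
ΔH_A − ΔH_B = −194 kJ, so reaction A has the more negative ΔH; |ΔH_A − ΔH_B| = 194 kJ.

Reaction A, by 194 kJ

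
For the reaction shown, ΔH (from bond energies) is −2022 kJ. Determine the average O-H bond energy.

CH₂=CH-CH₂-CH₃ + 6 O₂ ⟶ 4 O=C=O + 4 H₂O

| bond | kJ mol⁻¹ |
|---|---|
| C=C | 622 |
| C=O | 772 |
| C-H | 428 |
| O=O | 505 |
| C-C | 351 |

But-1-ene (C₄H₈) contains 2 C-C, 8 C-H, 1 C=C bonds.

Let D be the O-H bond energy.
Σ(broken) = 2×351 + 8×428 + 1×622 + 6×505 = 7778
Σ(formed) = 8×772 + 8×D = 6176 + 8D
ΔH = Σ(broken) − Σ(formed) = (7778) − (6176 + 8D) = +1602 − 8D
Setting this equal to −2022 kJ gives 8D = 3624, so D = 453 kJ/mol.

D(O-H) ≈ 453 kJ/mol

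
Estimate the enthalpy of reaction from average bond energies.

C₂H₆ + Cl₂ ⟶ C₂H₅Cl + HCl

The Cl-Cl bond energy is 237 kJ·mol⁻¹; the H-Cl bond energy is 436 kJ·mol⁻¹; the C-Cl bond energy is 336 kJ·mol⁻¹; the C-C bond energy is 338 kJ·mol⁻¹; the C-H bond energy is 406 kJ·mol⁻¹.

Bonds broken (reactants):
  C-C: 1 × 338 = 338
  C-H: 6 × 406 = 2436
  Cl-Cl: 1 × 237 = 237
  Σ(broken) = 3011 kJ
Bonds formed (products):
  C-C: 1 × 338 = 338
  C-Cl: 1 × 336 = 336
  C-H: 5 × 406 = 2030
  H-Cl: 1 × 436 = 436
  Σ(formed) = 3140 kJ
ΔH = Σ(broken) − Σ(formed) = 3011 − 3140 = −129 kJ

ΔH ≈ −129 kJ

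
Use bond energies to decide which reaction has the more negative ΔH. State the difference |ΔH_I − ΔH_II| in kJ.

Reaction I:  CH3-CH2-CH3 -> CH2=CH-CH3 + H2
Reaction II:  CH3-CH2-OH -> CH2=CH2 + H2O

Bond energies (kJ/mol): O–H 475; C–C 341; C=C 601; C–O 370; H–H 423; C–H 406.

Reaction I:
  Bonds broken (reactants):
    C–C: 2 × 341 = 682
    C–H: 8 × 406 = 3248
    Σ(broken) = 3930 kJ
  Bonds formed (products):
    C–C: 1 × 341 = 341
    C–H: 6 × 406 = 2436
    C=C: 1 × 601 = 601
    H–H: 1 × 423 = 423
    Σ(formed) = 3801 kJ
  ΔH_I = 3930 − 3801 = +129 kJ
Reaction II:
  Bonds broken (reactants):
    C–C: 1 × 341 = 341
    C–H: 5 × 406 = 2030
    C–O: 1 × 370 = 370
    O–H: 1 × 475 = 475
    Σ(broken) = 3216 kJ
  Bonds formed (products):
    C–H: 4 × 406 = 1624
    C=C: 1 × 601 = 601
    O–H: 2 × 475 = 950
    Σ(formed) = 3175 kJ
  ΔH_II = 3216 − 3175 = +41 kJ
ΔH_I − ΔH_II = +88 kJ, so reaction II has the more negative ΔH; |ΔH_I − ΔH_II| = 88 kJ.

Reaction II, by 88 kJ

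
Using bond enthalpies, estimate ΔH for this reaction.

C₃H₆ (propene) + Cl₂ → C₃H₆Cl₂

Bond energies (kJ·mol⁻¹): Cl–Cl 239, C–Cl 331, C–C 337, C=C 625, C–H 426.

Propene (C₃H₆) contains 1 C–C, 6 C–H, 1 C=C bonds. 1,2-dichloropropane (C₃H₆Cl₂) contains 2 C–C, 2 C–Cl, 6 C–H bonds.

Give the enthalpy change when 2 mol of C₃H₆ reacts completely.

Bonds broken (reactants):
  C–C: 1 × 337 = 337
  C–H: 6 × 426 = 2556
  C=C: 1 × 625 = 625
  Cl–Cl: 1 × 239 = 239
  Σ(broken) = 3757 kJ
Bonds formed (products):
  C–C: 2 × 337 = 674
  C–Cl: 2 × 331 = 662
  C–H: 6 × 426 = 2556
  Σ(formed) = 3892 kJ
ΔH = Σ(broken) − Σ(formed) = 3757 − 3892 = −135 kJ
For 2× the reaction as written: 2 × (−135) = −270 kJ

ΔH = −270 kJ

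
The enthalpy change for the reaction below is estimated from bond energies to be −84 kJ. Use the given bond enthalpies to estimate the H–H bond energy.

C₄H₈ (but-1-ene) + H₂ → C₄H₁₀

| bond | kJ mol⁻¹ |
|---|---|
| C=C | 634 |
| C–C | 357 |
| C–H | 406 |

D(H–H) ≈ 451 kJ/mol

Let D be the H–H bond energy.
Σ(broken) = 2×357 + 8×406 + 1×634 + 1×D = 4596 + D
Σ(formed) = 3×357 + 10×406 = 5131
ΔH = Σ(broken) − Σ(formed) = (4596 + D) − (5131) = −535 + D
Setting this equal to −84 kJ gives D = 451 kJ/mol.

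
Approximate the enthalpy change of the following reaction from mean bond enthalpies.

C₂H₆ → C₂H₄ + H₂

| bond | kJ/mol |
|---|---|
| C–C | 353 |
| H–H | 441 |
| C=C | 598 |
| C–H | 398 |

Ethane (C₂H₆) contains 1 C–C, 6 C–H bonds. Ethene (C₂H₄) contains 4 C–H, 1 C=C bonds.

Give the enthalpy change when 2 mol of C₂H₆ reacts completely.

ΔH = +220 kJ

Bonds broken (reactants):
  C–C: 1 × 353 = 353
  C–H: 6 × 398 = 2388
  Σ(broken) = 2741 kJ
Bonds formed (products):
  C–H: 4 × 398 = 1592
  C=C: 1 × 598 = 598
  H–H: 1 × 441 = 441
  Σ(formed) = 2631 kJ
ΔH = Σ(broken) − Σ(formed) = 2741 − 2631 = +110 kJ
For 2× the reaction as written: 2 × (+110) = +220 kJ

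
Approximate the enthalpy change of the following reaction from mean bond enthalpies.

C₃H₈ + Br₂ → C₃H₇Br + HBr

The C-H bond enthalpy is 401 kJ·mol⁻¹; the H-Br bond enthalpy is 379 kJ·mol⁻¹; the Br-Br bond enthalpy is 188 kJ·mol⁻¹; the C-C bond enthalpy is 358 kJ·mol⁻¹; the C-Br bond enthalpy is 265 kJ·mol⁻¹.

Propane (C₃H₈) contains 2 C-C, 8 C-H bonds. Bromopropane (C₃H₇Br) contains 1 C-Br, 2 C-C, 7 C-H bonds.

Bonds broken (reactants):
  Br-Br: 1 × 188 = 188
  C-C: 2 × 358 = 716
  C-H: 8 × 401 = 3208
  Σ(broken) = 4112 kJ
Bonds formed (products):
  C-Br: 1 × 265 = 265
  C-C: 2 × 358 = 716
  C-H: 7 × 401 = 2807
  H-Br: 1 × 379 = 379
  Σ(formed) = 4167 kJ
ΔH = Σ(broken) − Σ(formed) = 4112 − 4167 = −55 kJ

ΔH ≈ −55 kJ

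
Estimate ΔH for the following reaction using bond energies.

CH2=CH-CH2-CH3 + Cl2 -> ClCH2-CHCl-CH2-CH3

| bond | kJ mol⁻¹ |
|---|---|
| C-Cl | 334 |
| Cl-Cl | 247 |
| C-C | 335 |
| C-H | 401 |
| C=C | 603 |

Bonds broken (reactants):
  C-C: 2 × 335 = 670
  C-H: 8 × 401 = 3208
  C=C: 1 × 603 = 603
  Cl-Cl: 1 × 247 = 247
  Σ(broken) = 4728 kJ
Bonds formed (products):
  C-C: 3 × 335 = 1005
  C-Cl: 2 × 334 = 668
  C-H: 8 × 401 = 3208
  Σ(formed) = 4881 kJ
ΔH = Σ(broken) − Σ(formed) = 4728 − 4881 = −153 kJ

ΔH ≈ −153 kJ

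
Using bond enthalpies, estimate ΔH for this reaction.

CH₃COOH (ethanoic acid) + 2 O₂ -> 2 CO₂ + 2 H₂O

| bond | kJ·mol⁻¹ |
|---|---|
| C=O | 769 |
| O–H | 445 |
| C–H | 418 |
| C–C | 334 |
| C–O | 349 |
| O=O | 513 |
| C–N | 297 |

ΔH ≈ −679 kJ

Bonds broken (reactants):
  C–C: 1 × 334 = 334
  C–H: 3 × 418 = 1254
  C–O: 1 × 349 = 349
  C=O: 1 × 769 = 769
  O–H: 1 × 445 = 445
  O=O: 2 × 513 = 1026
  Σ(broken) = 4177 kJ
Bonds formed (products):
  C=O: 4 × 769 = 3076
  O–H: 4 × 445 = 1780
  Σ(formed) = 4856 kJ
ΔH = Σ(broken) − Σ(formed) = 4177 − 4856 = −679 kJ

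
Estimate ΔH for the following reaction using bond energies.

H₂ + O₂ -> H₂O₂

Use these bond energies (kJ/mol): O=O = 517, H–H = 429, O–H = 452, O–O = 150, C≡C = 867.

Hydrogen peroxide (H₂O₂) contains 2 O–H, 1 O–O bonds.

Bonds broken (reactants):
  H–H: 1 × 429 = 429
  O=O: 1 × 517 = 517
  Σ(broken) = 946 kJ
Bonds formed (products):
  O–H: 2 × 452 = 904
  O–O: 1 × 150 = 150
  Σ(formed) = 1054 kJ
ΔH = Σ(broken) − Σ(formed) = 946 − 1054 = −108 kJ

ΔH ≈ −108 kJ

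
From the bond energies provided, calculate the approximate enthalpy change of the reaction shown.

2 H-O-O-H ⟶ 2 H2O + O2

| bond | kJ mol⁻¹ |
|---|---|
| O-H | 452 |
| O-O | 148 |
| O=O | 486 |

Bonds broken (reactants):
  O-H: 4 × 452 = 1808
  O-O: 2 × 148 = 296
  Σ(broken) = 2104 kJ
Bonds formed (products):
  O-H: 4 × 452 = 1808
  O=O: 1 × 486 = 486
  Σ(formed) = 2294 kJ
ΔH = Σ(broken) − Σ(formed) = 2104 − 2294 = −190 kJ

ΔH ≈ −190 kJ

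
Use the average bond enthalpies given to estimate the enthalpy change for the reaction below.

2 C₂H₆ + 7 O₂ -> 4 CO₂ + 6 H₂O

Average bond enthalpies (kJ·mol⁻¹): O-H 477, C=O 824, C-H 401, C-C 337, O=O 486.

ΔH ≈ −3428 kJ

Bonds broken (reactants):
  C-C: 2 × 337 = 674
  C-H: 12 × 401 = 4812
  O=O: 7 × 486 = 3402
  Σ(broken) = 8888 kJ
Bonds formed (products):
  C=O: 8 × 824 = 6592
  O-H: 12 × 477 = 5724
  Σ(formed) = 12316 kJ
ΔH = Σ(broken) − Σ(formed) = 8888 − 12316 = −3428 kJ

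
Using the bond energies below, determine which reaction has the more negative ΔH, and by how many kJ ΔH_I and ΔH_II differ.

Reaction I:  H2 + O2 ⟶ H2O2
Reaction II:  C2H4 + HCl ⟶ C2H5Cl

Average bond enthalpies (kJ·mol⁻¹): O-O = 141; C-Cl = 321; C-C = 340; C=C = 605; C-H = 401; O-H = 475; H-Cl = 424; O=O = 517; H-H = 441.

Reaction I:
  Bonds broken (reactants):
    H-H: 1 × 441 = 441
    O=O: 1 × 517 = 517
    Σ(broken) = 958 kJ
  Bonds formed (products):
    O-H: 2 × 475 = 950
    O-O: 1 × 141 = 141
    Σ(formed) = 1091 kJ
  ΔH_I = 958 − 1091 = −133 kJ
Reaction II:
  Bonds broken (reactants):
    C-H: 4 × 401 = 1604
    C=C: 1 × 605 = 605
    H-Cl: 1 × 424 = 424
    Σ(broken) = 2633 kJ
  Bonds formed (products):
    C-C: 1 × 340 = 340
    C-Cl: 1 × 321 = 321
    C-H: 5 × 401 = 2005
    Σ(formed) = 2666 kJ
  ΔH_II = 2633 − 2666 = −33 kJ
ΔH_I − ΔH_II = −100 kJ, so reaction I has the more negative ΔH; |ΔH_I − ΔH_II| = 100 kJ.

Reaction I, by 100 kJ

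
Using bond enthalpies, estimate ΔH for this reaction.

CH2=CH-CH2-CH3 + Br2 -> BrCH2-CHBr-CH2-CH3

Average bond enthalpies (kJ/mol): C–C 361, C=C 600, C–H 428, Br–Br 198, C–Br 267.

ΔH ≈ −97 kJ

Bonds broken (reactants):
  Br–Br: 1 × 198 = 198
  C–C: 2 × 361 = 722
  C–H: 8 × 428 = 3424
  C=C: 1 × 600 = 600
  Σ(broken) = 4944 kJ
Bonds formed (products):
  C–Br: 2 × 267 = 534
  C–C: 3 × 361 = 1083
  C–H: 8 × 428 = 3424
  Σ(formed) = 5041 kJ
ΔH = Σ(broken) − Σ(formed) = 4944 − 5041 = −97 kJ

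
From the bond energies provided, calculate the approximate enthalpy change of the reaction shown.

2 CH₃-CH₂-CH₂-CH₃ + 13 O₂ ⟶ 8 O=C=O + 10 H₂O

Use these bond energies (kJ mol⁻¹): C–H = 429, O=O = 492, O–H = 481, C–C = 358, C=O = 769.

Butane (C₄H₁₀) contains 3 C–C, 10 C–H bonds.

Bonds broken (reactants):
  C–C: 6 × 358 = 2148
  C–H: 20 × 429 = 8580
  O=O: 13 × 492 = 6396
  Σ(broken) = 17124 kJ
Bonds formed (products):
  C=O: 16 × 769 = 12304
  O–H: 20 × 481 = 9620
  Σ(formed) = 21924 kJ
ΔH = Σ(broken) − Σ(formed) = 17124 − 21924 = −4800 kJ

ΔH ≈ −4800 kJ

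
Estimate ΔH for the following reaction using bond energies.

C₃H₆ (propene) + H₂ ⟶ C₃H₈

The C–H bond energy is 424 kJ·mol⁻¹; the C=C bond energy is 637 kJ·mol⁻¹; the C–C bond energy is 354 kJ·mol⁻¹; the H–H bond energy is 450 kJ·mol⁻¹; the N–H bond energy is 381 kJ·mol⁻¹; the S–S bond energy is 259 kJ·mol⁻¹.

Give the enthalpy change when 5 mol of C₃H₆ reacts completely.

ΔH = −575 kJ

Bonds broken (reactants):
  C–C: 1 × 354 = 354
  C–H: 6 × 424 = 2544
  C=C: 1 × 637 = 637
  H–H: 1 × 450 = 450
  Σ(broken) = 3985 kJ
Bonds formed (products):
  C–C: 2 × 354 = 708
  C–H: 8 × 424 = 3392
  Σ(formed) = 4100 kJ
ΔH = Σ(broken) − Σ(formed) = 3985 − 4100 = −115 kJ
For 5× the reaction as written: 5 × (−115) = −575 kJ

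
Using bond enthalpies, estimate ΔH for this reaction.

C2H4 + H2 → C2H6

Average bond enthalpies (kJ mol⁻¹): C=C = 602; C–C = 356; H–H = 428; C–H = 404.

ΔH ≈ −134 kJ

Bonds broken (reactants):
  C–H: 4 × 404 = 1616
  C=C: 1 × 602 = 602
  H–H: 1 × 428 = 428
  Σ(broken) = 2646 kJ
Bonds formed (products):
  C–C: 1 × 356 = 356
  C–H: 6 × 404 = 2424
  Σ(formed) = 2780 kJ
ΔH = Σ(broken) − Σ(formed) = 2646 − 2780 = −134 kJ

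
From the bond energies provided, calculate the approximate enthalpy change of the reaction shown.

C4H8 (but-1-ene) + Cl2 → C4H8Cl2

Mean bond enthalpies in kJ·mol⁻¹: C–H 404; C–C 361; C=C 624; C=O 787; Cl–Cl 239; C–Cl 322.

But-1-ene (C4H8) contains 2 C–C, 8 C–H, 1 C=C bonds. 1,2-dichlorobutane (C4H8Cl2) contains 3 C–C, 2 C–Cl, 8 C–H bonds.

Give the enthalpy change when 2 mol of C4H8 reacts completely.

Bonds broken (reactants):
  C–C: 2 × 361 = 722
  C–H: 8 × 404 = 3232
  C=C: 1 × 624 = 624
  Cl–Cl: 1 × 239 = 239
  Σ(broken) = 4817 kJ
Bonds formed (products):
  C–C: 3 × 361 = 1083
  C–Cl: 2 × 322 = 644
  C–H: 8 × 404 = 3232
  Σ(formed) = 4959 kJ
ΔH = Σ(broken) − Σ(formed) = 4817 − 4959 = −142 kJ
For 2× the reaction as written: 2 × (−142) = −284 kJ

ΔH = −284 kJ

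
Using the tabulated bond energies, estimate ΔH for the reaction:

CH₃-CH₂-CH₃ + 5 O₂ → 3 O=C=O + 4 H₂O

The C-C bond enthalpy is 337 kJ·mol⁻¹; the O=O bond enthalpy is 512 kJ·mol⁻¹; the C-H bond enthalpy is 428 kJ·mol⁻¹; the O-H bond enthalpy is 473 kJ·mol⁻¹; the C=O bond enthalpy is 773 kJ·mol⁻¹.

ΔH ≈ −1764 kJ

Bonds broken (reactants):
  C-C: 2 × 337 = 674
  C-H: 8 × 428 = 3424
  O=O: 5 × 512 = 2560
  Σ(broken) = 6658 kJ
Bonds formed (products):
  C=O: 6 × 773 = 4638
  O-H: 8 × 473 = 3784
  Σ(formed) = 8422 kJ
ΔH = Σ(broken) − Σ(formed) = 6658 − 8422 = −1764 kJ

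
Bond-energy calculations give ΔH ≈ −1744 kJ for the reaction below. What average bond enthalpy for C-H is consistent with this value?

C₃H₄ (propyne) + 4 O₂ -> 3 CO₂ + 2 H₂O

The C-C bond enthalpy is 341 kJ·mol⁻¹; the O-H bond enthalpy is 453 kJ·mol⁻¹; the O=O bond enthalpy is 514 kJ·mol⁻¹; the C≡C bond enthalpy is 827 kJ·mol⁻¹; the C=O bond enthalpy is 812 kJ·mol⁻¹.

Let D be the C-H bond energy.
Σ(broken) = 1×827 + 1×341 + 4×D + 4×514 = 3224 + 4D
Σ(formed) = 6×812 + 4×453 = 6684
ΔH = Σ(broken) − Σ(formed) = (3224 + 4D) − (6684) = −3460 + 4D
Setting this equal to −1744 kJ gives 4D = 1716, so D = 429 kJ/mol.

D(C-H) ≈ 429 kJ/mol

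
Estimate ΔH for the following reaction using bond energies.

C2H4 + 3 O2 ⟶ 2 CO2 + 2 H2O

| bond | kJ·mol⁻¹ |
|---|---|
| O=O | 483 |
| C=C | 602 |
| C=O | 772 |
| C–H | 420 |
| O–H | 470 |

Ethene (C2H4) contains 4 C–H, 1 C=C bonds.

ΔH ≈ −1237 kJ

Bonds broken (reactants):
  C–H: 4 × 420 = 1680
  C=C: 1 × 602 = 602
  O=O: 3 × 483 = 1449
  Σ(broken) = 3731 kJ
Bonds formed (products):
  C=O: 4 × 772 = 3088
  O–H: 4 × 470 = 1880
  Σ(formed) = 4968 kJ
ΔH = Σ(broken) − Σ(formed) = 3731 − 4968 = −1237 kJ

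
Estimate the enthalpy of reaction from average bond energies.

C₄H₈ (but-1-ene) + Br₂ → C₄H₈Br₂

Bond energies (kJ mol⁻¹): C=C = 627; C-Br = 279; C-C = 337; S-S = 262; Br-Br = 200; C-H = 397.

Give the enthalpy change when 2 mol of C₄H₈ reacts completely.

ΔH = −136 kJ

Bonds broken (reactants):
  Br-Br: 1 × 200 = 200
  C-C: 2 × 337 = 674
  C-H: 8 × 397 = 3176
  C=C: 1 × 627 = 627
  Σ(broken) = 4677 kJ
Bonds formed (products):
  C-Br: 2 × 279 = 558
  C-C: 3 × 337 = 1011
  C-H: 8 × 397 = 3176
  Σ(formed) = 4745 kJ
ΔH = Σ(broken) − Σ(formed) = 4677 − 4745 = −68 kJ
For 2× the reaction as written: 2 × (−68) = −136 kJ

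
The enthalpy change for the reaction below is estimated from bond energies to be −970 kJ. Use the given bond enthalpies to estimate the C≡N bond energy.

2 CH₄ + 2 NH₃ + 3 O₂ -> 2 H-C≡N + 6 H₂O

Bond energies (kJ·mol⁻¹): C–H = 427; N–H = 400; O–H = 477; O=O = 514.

D(C≡N) ≈ 875 kJ/mol

Let D be the C≡N bond energy.
Σ(broken) = 8×427 + 6×400 + 3×514 = 7358
Σ(formed) = 2×D + 2×427 + 12×477 = 6578 + 2D
ΔH = Σ(broken) − Σ(formed) = (7358) − (6578 + 2D) = +780 − 2D
Setting this equal to −970 kJ gives 2D = 1750, so D = 875 kJ/mol.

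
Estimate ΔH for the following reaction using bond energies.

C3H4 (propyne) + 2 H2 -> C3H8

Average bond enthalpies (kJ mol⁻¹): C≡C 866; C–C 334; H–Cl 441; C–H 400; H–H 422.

Bonds broken (reactants):
  C≡C: 1 × 866 = 866
  C–C: 1 × 334 = 334
  C–H: 4 × 400 = 1600
  H–H: 2 × 422 = 844
  Σ(broken) = 3644 kJ
Bonds formed (products):
  C–C: 2 × 334 = 668
  C–H: 8 × 400 = 3200
  Σ(formed) = 3868 kJ
ΔH = Σ(broken) − Σ(formed) = 3644 − 3868 = −224 kJ

ΔH ≈ −224 kJ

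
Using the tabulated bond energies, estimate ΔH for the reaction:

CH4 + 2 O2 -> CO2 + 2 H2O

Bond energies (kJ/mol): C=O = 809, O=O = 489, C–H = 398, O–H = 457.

Bonds broken (reactants):
  C–H: 4 × 398 = 1592
  O=O: 2 × 489 = 978
  Σ(broken) = 2570 kJ
Bonds formed (products):
  C=O: 2 × 809 = 1618
  O–H: 4 × 457 = 1828
  Σ(formed) = 3446 kJ
ΔH = Σ(broken) − Σ(formed) = 2570 − 3446 = −876 kJ

ΔH ≈ −876 kJ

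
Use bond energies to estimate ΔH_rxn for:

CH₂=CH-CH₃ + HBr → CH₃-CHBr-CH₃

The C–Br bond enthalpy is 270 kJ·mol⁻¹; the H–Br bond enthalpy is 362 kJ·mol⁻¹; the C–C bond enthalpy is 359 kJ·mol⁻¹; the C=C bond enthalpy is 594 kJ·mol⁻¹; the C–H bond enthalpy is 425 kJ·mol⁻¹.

Bonds broken (reactants):
  C–C: 1 × 359 = 359
  C–H: 6 × 425 = 2550
  C=C: 1 × 594 = 594
  H–Br: 1 × 362 = 362
  Σ(broken) = 3865 kJ
Bonds formed (products):
  C–Br: 1 × 270 = 270
  C–C: 2 × 359 = 718
  C–H: 7 × 425 = 2975
  Σ(formed) = 3963 kJ
ΔH = Σ(broken) − Σ(formed) = 3865 − 3963 = −98 kJ

ΔH ≈ −98 kJ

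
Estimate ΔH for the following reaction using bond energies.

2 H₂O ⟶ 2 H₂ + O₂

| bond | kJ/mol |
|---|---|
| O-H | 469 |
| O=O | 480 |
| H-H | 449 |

Bonds broken (reactants):
  O-H: 4 × 469 = 1876
  Σ(broken) = 1876 kJ
Bonds formed (products):
  H-H: 2 × 449 = 898
  O=O: 1 × 480 = 480
  Σ(formed) = 1378 kJ
ΔH = Σ(broken) − Σ(formed) = 1876 − 1378 = +498 kJ

ΔH ≈ +498 kJ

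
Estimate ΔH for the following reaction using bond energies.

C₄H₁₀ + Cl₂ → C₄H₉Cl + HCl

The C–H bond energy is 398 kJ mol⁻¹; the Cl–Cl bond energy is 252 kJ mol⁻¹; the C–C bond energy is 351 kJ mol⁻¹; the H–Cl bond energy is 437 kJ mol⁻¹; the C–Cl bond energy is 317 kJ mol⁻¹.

Bonds broken (reactants):
  C–C: 3 × 351 = 1053
  C–H: 10 × 398 = 3980
  Cl–Cl: 1 × 252 = 252
  Σ(broken) = 5285 kJ
Bonds formed (products):
  C–C: 3 × 351 = 1053
  C–Cl: 1 × 317 = 317
  C–H: 9 × 398 = 3582
  H–Cl: 1 × 437 = 437
  Σ(formed) = 5389 kJ
ΔH = Σ(broken) − Σ(formed) = 5285 − 5389 = −104 kJ

ΔH ≈ −104 kJ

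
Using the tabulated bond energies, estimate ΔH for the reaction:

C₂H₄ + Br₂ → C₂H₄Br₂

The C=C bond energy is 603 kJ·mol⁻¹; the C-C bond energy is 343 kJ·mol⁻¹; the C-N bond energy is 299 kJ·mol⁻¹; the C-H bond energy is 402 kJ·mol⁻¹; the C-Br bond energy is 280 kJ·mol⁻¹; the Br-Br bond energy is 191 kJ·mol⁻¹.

Bonds broken (reactants):
  Br-Br: 1 × 191 = 191
  C-H: 4 × 402 = 1608
  C=C: 1 × 603 = 603
  Σ(broken) = 2402 kJ
Bonds formed (products):
  C-Br: 2 × 280 = 560
  C-C: 1 × 343 = 343
  C-H: 4 × 402 = 1608
  Σ(formed) = 2511 kJ
ΔH = Σ(broken) − Σ(formed) = 2402 − 2511 = −109 kJ

ΔH ≈ −109 kJ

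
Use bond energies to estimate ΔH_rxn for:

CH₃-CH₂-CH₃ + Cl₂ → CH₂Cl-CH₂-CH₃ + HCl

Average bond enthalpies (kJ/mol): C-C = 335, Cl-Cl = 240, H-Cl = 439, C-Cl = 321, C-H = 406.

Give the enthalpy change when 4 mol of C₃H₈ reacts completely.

Bonds broken (reactants):
  C-C: 2 × 335 = 670
  C-H: 8 × 406 = 3248
  Cl-Cl: 1 × 240 = 240
  Σ(broken) = 4158 kJ
Bonds formed (products):
  C-C: 2 × 335 = 670
  C-Cl: 1 × 321 = 321
  C-H: 7 × 406 = 2842
  H-Cl: 1 × 439 = 439
  Σ(formed) = 4272 kJ
ΔH = Σ(broken) − Σ(formed) = 4158 − 4272 = −114 kJ
For 4× the reaction as written: 4 × (−114) = −456 kJ

ΔH = −456 kJ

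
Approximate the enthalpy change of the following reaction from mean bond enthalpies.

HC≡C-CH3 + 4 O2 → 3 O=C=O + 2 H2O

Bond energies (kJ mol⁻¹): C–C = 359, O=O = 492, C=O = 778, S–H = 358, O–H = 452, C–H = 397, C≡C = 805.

ΔH ≈ −1756 kJ

Bonds broken (reactants):
  C≡C: 1 × 805 = 805
  C–C: 1 × 359 = 359
  C–H: 4 × 397 = 1588
  O=O: 4 × 492 = 1968
  Σ(broken) = 4720 kJ
Bonds formed (products):
  C=O: 6 × 778 = 4668
  O–H: 4 × 452 = 1808
  Σ(formed) = 6476 kJ
ΔH = Σ(broken) − Σ(formed) = 4720 − 6476 = −1756 kJ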